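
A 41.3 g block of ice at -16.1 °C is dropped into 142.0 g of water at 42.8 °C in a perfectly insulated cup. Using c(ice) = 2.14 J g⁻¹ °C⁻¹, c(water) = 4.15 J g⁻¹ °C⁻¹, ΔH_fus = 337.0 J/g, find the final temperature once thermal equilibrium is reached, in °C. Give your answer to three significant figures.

T_f = 13.0 °C

Heat to bring ice to 0 °C and melt it: q₁ = 41.3×2.14×16.1 + 41.3×337.0 = 15341 J
Heat the water can supply cooling to 0 °C: 142.0×4.15×42.8 = 25222.0 J > q₁, so all ice melts.
Energy balance: 142.0×4.15×(42.8 − T) = 15341 + 41.3×4.15×(T − 0)
589.3(42.8 − T) = 15341 + 171.395 T
25222.0 − 15341 = 760.695 T
T = 9881.0 / 760.695 = 12.99 °C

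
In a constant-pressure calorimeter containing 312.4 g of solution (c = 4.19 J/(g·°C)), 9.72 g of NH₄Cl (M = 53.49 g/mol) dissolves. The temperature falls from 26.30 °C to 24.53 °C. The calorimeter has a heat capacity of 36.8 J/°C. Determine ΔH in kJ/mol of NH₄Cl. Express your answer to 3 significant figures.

ΔH = 13.1 kJ/mol

|ΔT| = |24.53 − 26.30| = 1.77 °C
|q_surr| = (312.4 × 4.19 + 36.8) × 1.77 = 1345.756 × 1.77 = 2382 J
n(NH₄Cl) = 9.72 / 53.49 = 0.1817 mol
Temperature fell, so q_rxn = +|q_surr| = 2.382 kJ
ΔH = q_rxn / n = 13.11 kJ/mol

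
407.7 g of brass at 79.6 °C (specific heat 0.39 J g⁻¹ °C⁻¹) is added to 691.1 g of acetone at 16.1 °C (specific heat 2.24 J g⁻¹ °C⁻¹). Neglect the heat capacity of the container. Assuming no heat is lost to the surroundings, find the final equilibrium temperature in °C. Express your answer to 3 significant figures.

T_f = 22.0 °C

Heat lost by brass = heat gained by acetone.
(407.7)(0.39)(79.6 − T) = (691.1)(2.24)(T − 16.1)
159.003 (79.6 − T) = 1548.064 (T − 16.1)
12657 − 159.003 T = 1548.064 T − 24924
37581 = 1707.067 T
T = 22.01 °C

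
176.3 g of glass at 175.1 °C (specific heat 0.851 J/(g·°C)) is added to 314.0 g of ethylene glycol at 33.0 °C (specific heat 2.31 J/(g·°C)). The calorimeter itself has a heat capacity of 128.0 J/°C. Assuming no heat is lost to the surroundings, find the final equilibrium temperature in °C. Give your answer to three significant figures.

T_f = 54.2 °C

Heat lost by glass = heat gained by ethylene glycol + calorimeter.
(176.3)(0.851)(175.1 − T) = [(314.0)(2.31) + 128.0](T − 33.0)
150.0313 (175.1 − T) = 853.34 (T − 33.0)
26270 − 150.0313 T = 853.34 T − 28160
54430 = 1003.3713 T
T = 54.247 °C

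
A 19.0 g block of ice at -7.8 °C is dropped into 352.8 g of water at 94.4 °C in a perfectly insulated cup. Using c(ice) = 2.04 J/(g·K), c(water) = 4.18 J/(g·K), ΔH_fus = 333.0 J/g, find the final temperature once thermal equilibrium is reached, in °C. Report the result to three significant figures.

Heat to bring ice to 0 °C and melt it: q₁ = 19.0×2.04×7.8 + 19.0×333.0 = 6629.3 J
Heat the water can supply cooling to 0 °C: 352.8×4.18×94.4 = 139212 J > q₁, so all ice melts.
Energy balance: 352.8×4.18×(94.4 − T) = 6629.3 + 19.0×4.18×(T − 0)
1474.704(94.4 − T) = 6629.3 + 79.42 T
139212 − 6629.3 = 1554.124 T
T = 132582.7 / 1554.124 = 85.31 °C

T_f = 85.3 °C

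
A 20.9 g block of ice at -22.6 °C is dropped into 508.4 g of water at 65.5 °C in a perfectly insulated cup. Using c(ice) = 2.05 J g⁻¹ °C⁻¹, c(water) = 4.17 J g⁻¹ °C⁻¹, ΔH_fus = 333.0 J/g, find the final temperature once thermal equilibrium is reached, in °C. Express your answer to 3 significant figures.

Heat to bring ice to 0 °C and melt it: q₁ = 20.9×2.05×22.6 + 20.9×333.0 = 7928.0 J
Heat the water can supply cooling to 0 °C: 508.4×4.17×65.5 = 138862 J > q₁, so all ice melts.
Energy balance: 508.4×4.17×(65.5 − T) = 7928.0 + 20.9×4.17×(T − 0)
2120.028(65.5 − T) = 7928.0 + 87.153 T
138862 − 7928.0 = 2207.181 T
T = 130934.0 / 2207.181 = 59.32 °C

T_f = 59.3 °C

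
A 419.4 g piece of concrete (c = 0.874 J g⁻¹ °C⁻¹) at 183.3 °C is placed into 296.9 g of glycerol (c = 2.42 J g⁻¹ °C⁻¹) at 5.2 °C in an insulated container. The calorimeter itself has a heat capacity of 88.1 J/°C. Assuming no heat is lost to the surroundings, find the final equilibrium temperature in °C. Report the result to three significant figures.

Heat lost by concrete = heat gained by glycerol + calorimeter.
(419.4)(0.874)(183.3 − T) = [(296.9)(2.42) + 88.1](T − 5.2)
366.5556 (183.3 − T) = 806.598 (T − 5.2)
67190 − 366.5556 T = 806.598 T − 4194.3
71384.3 = 1173.1536 T
T = 60.848 °C

T_f = 60.8 °C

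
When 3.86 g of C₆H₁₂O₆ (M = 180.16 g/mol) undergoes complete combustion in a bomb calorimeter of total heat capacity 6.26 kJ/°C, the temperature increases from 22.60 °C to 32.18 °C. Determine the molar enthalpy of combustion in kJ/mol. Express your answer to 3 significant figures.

ΔH = -2800 kJ/mol

ΔT = 32.18 − 22.60 = 9.58 °C
q_cal = C_cal × ΔT = 6.26 × 9.58 = 59.9708 kJ
n = 3.86 / 180.16 = 0.02143 mol
q_rxn = −q_cal = -59.9708 kJ
ΔH = -59.9708 / 0.02143 = -2798 kJ/mol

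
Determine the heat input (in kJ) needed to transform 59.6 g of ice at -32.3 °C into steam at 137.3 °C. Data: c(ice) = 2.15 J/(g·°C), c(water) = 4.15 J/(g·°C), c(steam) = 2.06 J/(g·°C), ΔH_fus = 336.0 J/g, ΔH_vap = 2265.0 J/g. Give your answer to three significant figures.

q = 188 kJ

q1 (heat ice -32.3→0.0 °C): 59.6 × 2.15 × 32.3 = 4139 J
q2 (melt at 0 °C): 59.6 × 336.0 = 20026 J
q3 (heat water 0.0→100.0 °C): 59.6 × 4.15 × 100.0 = 24734 J
q4 (vaporize at 100 °C): 59.6 × 2265.0 = 134994 J
q5 (heat steam 100.0→137.3 °C): 59.6 × 2.06 × 37.3 = 4580 J
Total: 4139 + 20026 + 24734 + 134994 + 4580 = 188473 J = 188 kJ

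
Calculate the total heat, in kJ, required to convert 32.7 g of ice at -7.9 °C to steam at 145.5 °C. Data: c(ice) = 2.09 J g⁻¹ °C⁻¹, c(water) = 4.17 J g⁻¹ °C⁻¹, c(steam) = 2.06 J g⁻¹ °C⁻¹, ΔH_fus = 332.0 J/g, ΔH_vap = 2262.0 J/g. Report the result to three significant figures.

q1 (heat ice -7.9→0.0 °C): 32.7 × 2.09 × 7.9 = 540 J
q2 (melt at 0 °C): 32.7 × 332.0 = 10856 J
q3 (heat water 0.0→100.0 °C): 32.7 × 4.17 × 100.0 = 13636 J
q4 (vaporize at 100 °C): 32.7 × 2262.0 = 73967 J
q5 (heat steam 100.0→145.5 °C): 32.7 × 2.06 × 45.5 = 3065 J
Total: 540 + 10856 + 13636 + 73967 + 3065 = 102064 J = 102 kJ

q = 102 kJ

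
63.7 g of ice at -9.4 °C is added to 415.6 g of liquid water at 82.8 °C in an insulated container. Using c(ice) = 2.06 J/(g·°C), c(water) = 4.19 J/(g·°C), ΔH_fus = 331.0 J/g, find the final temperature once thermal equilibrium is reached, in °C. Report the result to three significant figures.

Heat to bring ice to 0 °C and melt it: q₁ = 63.7×2.06×9.4 + 63.7×331.0 = 22318 J
Heat the water can supply cooling to 0 °C: 415.6×4.19×82.8 = 144185 J > q₁, so all ice melts.
Energy balance: 415.6×4.19×(82.8 − T) = 22318 + 63.7×4.19×(T − 0)
1741.364(82.8 − T) = 22318 + 266.903 T
144185 − 22318 = 2008.267 T
T = 121867 / 2008.267 = 60.68 °C

T_f = 60.7 °C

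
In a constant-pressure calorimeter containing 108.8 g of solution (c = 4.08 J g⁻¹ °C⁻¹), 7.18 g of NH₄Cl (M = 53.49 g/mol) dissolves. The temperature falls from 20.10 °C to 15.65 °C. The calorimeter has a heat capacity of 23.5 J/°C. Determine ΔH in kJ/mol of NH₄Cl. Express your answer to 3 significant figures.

|ΔT| = |15.65 − 20.10| = 4.45 °C
|q_surr| = (108.8 × 4.08 + 23.5) × 4.45 = 467.404 × 4.45 = 2080 J
n(NH₄Cl) = 7.18 / 53.49 = 0.1342 mol
Temperature fell, so q_rxn = +|q_surr| = 2.080 kJ
ΔH = q_rxn / n = 15.50 kJ/mol

ΔH = 15.5 kJ/mol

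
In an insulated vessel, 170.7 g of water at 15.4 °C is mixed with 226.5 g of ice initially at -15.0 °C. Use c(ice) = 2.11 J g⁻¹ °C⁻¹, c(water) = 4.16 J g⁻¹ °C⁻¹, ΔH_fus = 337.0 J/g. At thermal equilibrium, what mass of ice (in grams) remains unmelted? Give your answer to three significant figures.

m_ice remaining = 215 g

Heat to warm all ice to 0 °C: 226.5×2.11×15.0 = 7168.7 J
Heat released by water cooling to 0 °C: 170.7×4.16×15.4 = 10936 J
10936 J < 7168.7 + 226.5×337.0 = 83499.2 J, so not all ice melts; final T = 0 °C.
Heat left for melting: 10936 − 7168.7 = 3767.3 J
Mass melted = 3767.3 / 337.0 = 11.18 g
Ice remaining = 226.5 − 11.18 = 215.32 g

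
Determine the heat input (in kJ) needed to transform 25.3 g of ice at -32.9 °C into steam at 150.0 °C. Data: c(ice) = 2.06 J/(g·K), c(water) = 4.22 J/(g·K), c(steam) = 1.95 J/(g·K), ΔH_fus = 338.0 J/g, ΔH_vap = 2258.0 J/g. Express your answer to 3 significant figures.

q = 80.5 kJ

q1 (heat ice -32.9→0.0 °C): 25.3 × 2.06 × 32.9 = 1715 J
q2 (melt at 0 °C): 25.3 × 338.0 = 8551 J
q3 (heat water 0.0→100.0 °C): 25.3 × 4.22 × 100.0 = 10677 J
q4 (vaporize at 100 °C): 25.3 × 2258.0 = 57127 J
q5 (heat steam 100.0→150.0 °C): 25.3 × 1.95 × 50.0 = 2467 J
Total: 1715 + 8551 + 10677 + 57127 + 2467 = 80537 J = 80.5 kJ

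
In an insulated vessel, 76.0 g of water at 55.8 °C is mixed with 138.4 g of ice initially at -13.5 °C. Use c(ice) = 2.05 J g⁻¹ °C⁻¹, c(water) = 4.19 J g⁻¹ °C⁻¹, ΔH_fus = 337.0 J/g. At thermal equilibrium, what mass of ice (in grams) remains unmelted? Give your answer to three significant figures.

m_ice remaining = 97.0 g

Heat to warm all ice to 0 °C: 138.4×2.05×13.5 = 3830.2 J
Heat released by water cooling to 0 °C: 76.0×4.19×55.8 = 17769 J
17769 J < 3830.2 + 138.4×337.0 = 50471.0 J, so not all ice melts; final T = 0 °C.
Heat left for melting: 17769 − 3830.2 = 13938.8 J
Mass melted = 13938.8 / 337.0 = 41.36 g
Ice remaining = 138.4 − 41.36 = 97.04 g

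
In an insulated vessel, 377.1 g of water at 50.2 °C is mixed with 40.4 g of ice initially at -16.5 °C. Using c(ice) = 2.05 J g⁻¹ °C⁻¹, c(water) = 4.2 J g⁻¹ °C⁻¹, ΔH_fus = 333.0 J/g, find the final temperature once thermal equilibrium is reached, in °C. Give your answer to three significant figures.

T_f = 36.9 °C

Heat to bring ice to 0 °C and melt it: q₁ = 40.4×2.05×16.5 + 40.4×333.0 = 14820 J
Heat the water can supply cooling to 0 °C: 377.1×4.2×50.2 = 79507.8 J > q₁, so all ice melts.
Energy balance: 377.1×4.2×(50.2 − T) = 14820 + 40.4×4.2×(T − 0)
1583.82(50.2 − T) = 14820 + 169.68 T
79507.8 − 14820 = 1753.50 T
T = 64687.8 / 1753.50 = 36.89 °C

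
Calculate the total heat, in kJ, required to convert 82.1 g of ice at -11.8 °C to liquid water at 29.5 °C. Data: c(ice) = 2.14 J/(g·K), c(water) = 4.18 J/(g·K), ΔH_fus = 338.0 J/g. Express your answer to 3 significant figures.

q = 39.9 kJ

q1 (heat ice -11.8→0.0 °C): 82.1 × 2.14 × 11.8 = 2073 J
q2 (melt at 0 °C): 82.1 × 338.0 = 27750 J
q3 (heat water 0.0→29.5 °C): 82.1 × 4.18 × 29.5 = 10124 J
Total: 2073 + 27750 + 10124 = 39947 J = 39.9 kJ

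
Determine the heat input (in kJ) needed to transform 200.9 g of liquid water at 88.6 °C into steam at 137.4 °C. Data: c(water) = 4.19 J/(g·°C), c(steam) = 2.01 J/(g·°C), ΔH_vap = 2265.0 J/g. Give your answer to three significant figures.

q = 480 kJ

q1 (heat water 88.6→100.0 °C): 200.9 × 4.19 × 11.4 = 9596 J
q2 (vaporize at 100 °C): 200.9 × 2265.0 = 455039 J
q3 (heat steam 100.0→137.4 °C): 200.9 × 2.01 × 37.4 = 15102 J
Total: 9596 + 455039 + 15102 = 479737 J = 480 kJ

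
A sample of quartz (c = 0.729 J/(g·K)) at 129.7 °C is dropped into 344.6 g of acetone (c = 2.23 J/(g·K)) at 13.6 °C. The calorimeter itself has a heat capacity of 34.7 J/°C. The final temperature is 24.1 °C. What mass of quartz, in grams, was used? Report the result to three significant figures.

m = 110 g

q_gained = (344.6 × 2.23 + 34.7) × (24.1 − 13.6) = 8433 J
q_lost = m × 0.729 × (129.7 − 24.1) = 76.9824 m
m = 8433 / 76.9824 = 110 g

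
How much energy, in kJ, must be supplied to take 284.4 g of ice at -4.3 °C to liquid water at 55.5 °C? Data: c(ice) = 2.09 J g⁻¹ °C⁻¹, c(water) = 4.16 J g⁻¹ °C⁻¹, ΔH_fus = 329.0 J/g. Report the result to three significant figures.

q = 162 kJ

q1 (heat ice -4.3→0.0 °C): 284.4 × 2.09 × 4.3 = 2556 J
q2 (melt at 0 °C): 284.4 × 329.0 = 93568 J
q3 (heat water 0.0→55.5 °C): 284.4 × 4.16 × 55.5 = 65662 J
Total: 2556 + 93568 + 65662 = 161786 J = 162 kJ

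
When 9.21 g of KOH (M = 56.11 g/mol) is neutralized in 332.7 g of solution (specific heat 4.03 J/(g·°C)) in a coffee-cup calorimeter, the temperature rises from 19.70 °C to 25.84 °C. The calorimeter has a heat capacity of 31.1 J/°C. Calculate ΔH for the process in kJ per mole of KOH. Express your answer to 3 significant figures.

|ΔT| = |25.84 − 19.70| = 6.14 °C
|q_surr| = (332.7 × 4.03 + 31.1) × 6.14 = 1371.881 × 6.14 = 8423 J
n(KOH) = 9.21 / 56.11 = 0.1641 mol
Temperature rose, so q_rxn = −|q_surr| = -8.423 kJ
ΔH = q_rxn / n = -51.33 kJ/mol

ΔH = -51.3 kJ/mol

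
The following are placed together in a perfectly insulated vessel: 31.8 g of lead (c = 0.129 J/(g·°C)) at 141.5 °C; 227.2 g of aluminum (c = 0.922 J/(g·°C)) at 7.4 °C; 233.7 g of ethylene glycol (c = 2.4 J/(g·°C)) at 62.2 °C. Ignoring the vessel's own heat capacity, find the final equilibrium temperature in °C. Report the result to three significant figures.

T_f = 47.8 °C

Σ mᵢcᵢ(T − Tᵢ) = 0  ⇒  T = Σ mᵢcᵢTᵢ / Σ mᵢcᵢ
Σ mᵢcᵢ = 31.8×0.129 + 227.2×0.922 + 233.7×2.4 = 774.4606
Σ mᵢcᵢTᵢ = 4.1022×141.5 + 209.4784×7.4 + 560.88×62.2 = 37017
T = 37017 / 774.4606 = 47.80 °C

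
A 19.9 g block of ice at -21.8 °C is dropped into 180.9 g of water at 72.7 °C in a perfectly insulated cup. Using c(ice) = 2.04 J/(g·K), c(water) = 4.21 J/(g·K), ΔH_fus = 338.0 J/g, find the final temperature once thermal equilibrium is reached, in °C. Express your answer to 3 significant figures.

T_f = 56.5 °C

Heat to bring ice to 0 °C and melt it: q₁ = 19.9×2.04×21.8 + 19.9×338.0 = 7611.2 J
Heat the water can supply cooling to 0 °C: 180.9×4.21×72.7 = 55367.5 J > q₁, so all ice melts.
Energy balance: 180.9×4.21×(72.7 − T) = 7611.2 + 19.9×4.21×(T − 0)
761.589(72.7 − T) = 7611.2 + 83.779 T
55367.5 − 7611.2 = 845.368 T
T = 47756.3 / 845.368 = 56.49 °C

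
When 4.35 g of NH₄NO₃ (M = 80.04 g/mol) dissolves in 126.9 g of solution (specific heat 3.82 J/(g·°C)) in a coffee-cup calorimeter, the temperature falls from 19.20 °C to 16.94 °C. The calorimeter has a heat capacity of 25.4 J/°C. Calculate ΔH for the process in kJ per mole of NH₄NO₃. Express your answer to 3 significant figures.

|ΔT| = |16.94 − 19.20| = 2.26 °C
|q_surr| = (126.9 × 3.82 + 25.4) × 2.26 = 510.158 × 2.26 = 1153 J
n(NH₄NO₃) = 4.35 / 80.04 = 0.05435 mol
Temperature fell, so q_rxn = +|q_surr| = 1.153 kJ
ΔH = q_rxn / n = 21.21 kJ/mol

ΔH = 21.2 kJ/mol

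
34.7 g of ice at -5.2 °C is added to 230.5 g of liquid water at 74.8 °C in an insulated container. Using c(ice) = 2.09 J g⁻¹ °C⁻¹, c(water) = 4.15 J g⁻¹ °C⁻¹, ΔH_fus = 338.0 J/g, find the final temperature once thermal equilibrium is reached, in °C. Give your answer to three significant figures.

T_f = 54.0 °C

Heat to bring ice to 0 °C and melt it: q₁ = 34.7×2.09×5.2 + 34.7×338.0 = 12106 J
Heat the water can supply cooling to 0 °C: 230.5×4.15×74.8 = 71551.8 J > q₁, so all ice melts.
Energy balance: 230.5×4.15×(74.8 − T) = 12106 + 34.7×4.15×(T − 0)
956.575(74.8 − T) = 12106 + 144.005 T
71551.8 − 12106 = 1100.580 T
T = 59445.8 / 1100.580 = 54.01 °C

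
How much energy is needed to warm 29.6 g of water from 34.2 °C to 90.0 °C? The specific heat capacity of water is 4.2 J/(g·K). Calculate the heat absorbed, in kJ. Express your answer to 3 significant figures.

q = m c ΔT = 29.6 × 4.2 × (90.0 − 34.2)
q = 29.6 × 4.2 × 55.8 = 6937 J = 6.94 kJ

q = 6.94 kJ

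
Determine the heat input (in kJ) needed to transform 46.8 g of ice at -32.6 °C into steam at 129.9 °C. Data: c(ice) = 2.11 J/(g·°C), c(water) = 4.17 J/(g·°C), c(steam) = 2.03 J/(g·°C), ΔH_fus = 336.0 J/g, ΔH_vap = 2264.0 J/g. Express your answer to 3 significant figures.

q1 (heat ice -32.6→0.0 °C): 46.8 × 2.11 × 32.6 = 3219 J
q2 (melt at 0 °C): 46.8 × 336.0 = 15725 J
q3 (heat water 0.0→100.0 °C): 46.8 × 4.17 × 100.0 = 19516 J
q4 (vaporize at 100 °C): 46.8 × 2264.0 = 105955 J
q5 (heat steam 100.0→129.9 °C): 46.8 × 2.03 × 29.9 = 2841 J
Total: 3219 + 15725 + 19516 + 105955 + 2841 = 147256 J = 147 kJ

q = 147 kJ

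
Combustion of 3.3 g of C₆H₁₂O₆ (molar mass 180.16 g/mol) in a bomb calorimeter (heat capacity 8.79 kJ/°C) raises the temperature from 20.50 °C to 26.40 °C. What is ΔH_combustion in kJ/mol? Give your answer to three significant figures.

ΔT = 26.40 − 20.50 = 5.90 °C
q_cal = C_cal × ΔT = 8.79 × 5.90 = 51.861 kJ
n = 3.3 / 180.16 = 0.01832 mol
q_rxn = −q_cal = -51.861 kJ
ΔH = -51.861 / 0.01832 = -2831 kJ/mol

ΔH = -2830 kJ/mol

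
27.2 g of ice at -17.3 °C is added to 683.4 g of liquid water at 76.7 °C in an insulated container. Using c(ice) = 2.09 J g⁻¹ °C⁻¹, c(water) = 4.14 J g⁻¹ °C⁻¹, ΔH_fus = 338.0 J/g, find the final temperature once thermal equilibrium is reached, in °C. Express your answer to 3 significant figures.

Heat to bring ice to 0 °C and melt it: q₁ = 27.2×2.09×17.3 + 27.2×338.0 = 10177 J
Heat the water can supply cooling to 0 °C: 683.4×4.14×76.7 = 217005 J > q₁, so all ice melts.
Energy balance: 683.4×4.14×(76.7 − T) = 10177 + 27.2×4.14×(T − 0)
2829.276(76.7 − T) = 10177 + 112.608 T
217005 − 10177 = 2941.884 T
T = 206828 / 2941.884 = 70.30 °C

T_f = 70.3 °C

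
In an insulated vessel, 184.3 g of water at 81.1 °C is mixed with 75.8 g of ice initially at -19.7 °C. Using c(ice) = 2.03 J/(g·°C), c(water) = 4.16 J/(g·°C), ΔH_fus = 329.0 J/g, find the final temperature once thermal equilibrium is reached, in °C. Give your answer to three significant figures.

T_f = 31.6 °C

Heat to bring ice to 0 °C and melt it: q₁ = 75.8×2.03×19.7 + 75.8×329.0 = 27970 J
Heat the water can supply cooling to 0 °C: 184.3×4.16×81.1 = 62178.4 J > q₁, so all ice melts.
Energy balance: 184.3×4.16×(81.1 − T) = 27970 + 75.8×4.16×(T − 0)
766.688(81.1 − T) = 27970 + 315.328 T
62178.4 − 27970 = 1082.016 T
T = 34208.4 / 1082.016 = 31.62 °C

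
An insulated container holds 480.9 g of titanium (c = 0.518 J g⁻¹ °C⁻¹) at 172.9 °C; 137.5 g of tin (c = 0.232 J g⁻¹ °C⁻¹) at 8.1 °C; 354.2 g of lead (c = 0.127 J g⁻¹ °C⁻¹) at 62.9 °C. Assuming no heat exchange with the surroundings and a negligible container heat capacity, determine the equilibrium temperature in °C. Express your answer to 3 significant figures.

T_f = 142 °C

Σ mᵢcᵢ(T − Tᵢ) = 0  ⇒  T = Σ mᵢcᵢTᵢ / Σ mᵢcᵢ
Σ mᵢcᵢ = 480.9×0.518 + 137.5×0.232 + 354.2×0.127 = 325.9896
Σ mᵢcᵢTᵢ = 249.1062×172.9 + 31.9×8.1 + 44.9834×62.9 = 46158
T = 46158 / 325.9896 = 141.6 °C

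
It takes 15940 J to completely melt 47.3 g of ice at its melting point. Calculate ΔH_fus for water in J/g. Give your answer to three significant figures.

ΔH_fus = 337 J/g

ΔH_fus = q / m = 15940 / 47.3 = 337 J/g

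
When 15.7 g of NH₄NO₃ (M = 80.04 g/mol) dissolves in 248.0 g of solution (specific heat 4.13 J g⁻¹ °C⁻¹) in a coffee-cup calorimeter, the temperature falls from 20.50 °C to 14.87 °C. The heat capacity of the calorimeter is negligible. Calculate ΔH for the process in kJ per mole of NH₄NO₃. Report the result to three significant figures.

ΔH = 29.4 kJ/mol

|ΔT| = |14.87 − 20.50| = 5.63 °C
|q_surr| = (248.0 × 4.13) × 5.63 = 1024.24 × 5.63 = 5766 J
n(NH₄NO₃) = 15.7 / 80.04 = 0.1962 mol
Temperature fell, so q_rxn = +|q_surr| = 5.766 kJ
ΔH = q_rxn / n = 29.39 kJ/mol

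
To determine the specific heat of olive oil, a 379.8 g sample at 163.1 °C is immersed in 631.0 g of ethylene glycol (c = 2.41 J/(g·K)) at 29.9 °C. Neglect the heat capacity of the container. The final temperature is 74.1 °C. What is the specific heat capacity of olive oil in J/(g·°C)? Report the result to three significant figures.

c = 1.99 J/(g·°C)

q_gained = (631.0 × 2.41) × (74.1 − 29.9) = 67220 J
q_lost = 379.8 × c × (163.1 − 74.1) = 33802.2 c
Set equal: c = 67220 / 33802.2 = 1.99 J/(g·°C)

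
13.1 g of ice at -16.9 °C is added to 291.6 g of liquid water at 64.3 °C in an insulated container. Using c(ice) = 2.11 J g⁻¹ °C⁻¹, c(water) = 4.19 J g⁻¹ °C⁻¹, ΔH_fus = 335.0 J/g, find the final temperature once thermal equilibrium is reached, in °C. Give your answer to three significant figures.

Heat to bring ice to 0 °C and melt it: q₁ = 13.1×2.11×16.9 + 13.1×335.0 = 4855.6 J
Heat the water can supply cooling to 0 °C: 291.6×4.19×64.3 = 78562.0 J > q₁, so all ice melts.
Energy balance: 291.6×4.19×(64.3 − T) = 4855.6 + 13.1×4.19×(T − 0)
1221.804(64.3 − T) = 4855.6 + 54.889 T
78562.0 − 4855.6 = 1276.693 T
T = 73706.4 / 1276.693 = 57.73 °C

T_f = 57.7 °C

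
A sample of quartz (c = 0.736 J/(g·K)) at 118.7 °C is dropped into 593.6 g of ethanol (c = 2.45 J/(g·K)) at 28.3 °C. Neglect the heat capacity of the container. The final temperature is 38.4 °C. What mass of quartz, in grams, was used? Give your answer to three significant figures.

q_gained = (593.6 × 2.45) × (38.4 − 28.3) = 14690 J
q_lost = m × 0.736 × (118.7 − 38.4) = 59.1008 m
m = 14690 / 59.1008 = 249 g

m = 249 g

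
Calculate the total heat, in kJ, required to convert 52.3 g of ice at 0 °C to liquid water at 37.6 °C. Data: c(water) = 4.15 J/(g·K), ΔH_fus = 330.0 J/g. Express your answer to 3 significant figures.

q = 25.4 kJ

q1 (melt at 0 °C): 52.3 × 330.0 = 17259 J
q2 (heat water 0.0→37.6 °C): 52.3 × 4.15 × 37.6 = 8161 J
Total: 17259 + 8161 = 25420 J = 25.4 kJ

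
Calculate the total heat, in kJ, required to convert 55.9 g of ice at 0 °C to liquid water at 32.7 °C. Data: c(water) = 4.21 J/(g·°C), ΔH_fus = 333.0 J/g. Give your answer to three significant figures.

q = 26.3 kJ

q1 (melt at 0 °C): 55.9 × 333.0 = 18615 J
q2 (heat water 0.0→32.7 °C): 55.9 × 4.21 × 32.7 = 7696 J
Total: 18615 + 7696 = 26311 J = 26.3 kJ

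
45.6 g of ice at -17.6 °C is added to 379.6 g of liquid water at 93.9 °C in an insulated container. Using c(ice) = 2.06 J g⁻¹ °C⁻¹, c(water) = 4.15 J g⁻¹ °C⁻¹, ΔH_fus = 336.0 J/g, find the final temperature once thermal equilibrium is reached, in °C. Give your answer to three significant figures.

Heat to bring ice to 0 °C and melt it: q₁ = 45.6×2.06×17.6 + 45.6×336.0 = 16975 J
Heat the water can supply cooling to 0 °C: 379.6×4.15×93.9 = 147924 J > q₁, so all ice melts.
Energy balance: 379.6×4.15×(93.9 − T) = 16975 + 45.6×4.15×(T − 0)
1575.34(93.9 − T) = 16975 + 189.24 T
147924 − 16975 = 1764.58 T
T = 130949 / 1764.58 = 74.21 °C

T_f = 74.2 °C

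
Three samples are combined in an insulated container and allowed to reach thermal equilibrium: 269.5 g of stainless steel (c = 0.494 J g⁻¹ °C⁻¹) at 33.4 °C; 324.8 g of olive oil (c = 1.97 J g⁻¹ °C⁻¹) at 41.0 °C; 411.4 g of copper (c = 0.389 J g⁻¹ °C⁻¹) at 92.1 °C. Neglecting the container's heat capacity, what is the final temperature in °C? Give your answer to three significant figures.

T_f = 48.7 °C

Σ mᵢcᵢ(T − Tᵢ) = 0  ⇒  T = Σ mᵢcᵢTᵢ / Σ mᵢcᵢ
Σ mᵢcᵢ = 269.5×0.494 + 324.8×1.97 + 411.4×0.389 = 933.0236
Σ mᵢcᵢTᵢ = 133.133×33.4 + 639.856×41.0 + 160.0346×92.1 = 45420
T = 45420 / 933.0236 = 48.68 °C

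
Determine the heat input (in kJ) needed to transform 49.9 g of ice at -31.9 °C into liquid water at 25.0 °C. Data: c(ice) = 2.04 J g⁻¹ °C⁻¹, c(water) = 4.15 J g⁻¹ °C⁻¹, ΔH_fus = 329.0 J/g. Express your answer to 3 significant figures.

q = 24.8 kJ

q1 (heat ice -31.9→0.0 °C): 49.9 × 2.04 × 31.9 = 3247 J
q2 (melt at 0 °C): 49.9 × 329.0 = 16417 J
q3 (heat water 0.0→25.0 °C): 49.9 × 4.15 × 25.0 = 5177 J
Total: 3247 + 16417 + 5177 = 24841 J = 24.8 kJ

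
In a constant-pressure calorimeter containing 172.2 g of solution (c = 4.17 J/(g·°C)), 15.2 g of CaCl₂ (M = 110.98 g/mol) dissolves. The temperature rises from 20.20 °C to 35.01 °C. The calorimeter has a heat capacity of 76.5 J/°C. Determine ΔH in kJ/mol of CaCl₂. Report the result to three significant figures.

ΔH = -85.9 kJ/mol

|ΔT| = |35.01 − 20.20| = 14.81 °C
|q_surr| = (172.2 × 4.17 + 76.5) × 14.81 = 794.574 × 14.81 = 11770 J
n(CaCl₂) = 15.2 / 110.98 = 0.1370 mol
Temperature rose, so q_rxn = −|q_surr| = -11.77 kJ
ΔH = q_rxn / n = -85.91 kJ/mol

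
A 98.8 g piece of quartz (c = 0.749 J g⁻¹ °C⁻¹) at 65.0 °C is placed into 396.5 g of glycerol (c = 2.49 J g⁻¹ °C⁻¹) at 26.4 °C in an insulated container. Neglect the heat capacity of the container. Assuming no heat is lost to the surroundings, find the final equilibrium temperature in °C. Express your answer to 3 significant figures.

Heat lost by quartz = heat gained by glycerol.
(98.8)(0.749)(65.0 − T) = (396.5)(2.49)(T − 26.4)
74.0012 (65.0 − T) = 987.285 (T − 26.4)
4810.1 − 74.0012 T = 987.285 T − 26064
30874.1 = 1061.2862 T
T = 29.09 °C

T_f = 29.1 °C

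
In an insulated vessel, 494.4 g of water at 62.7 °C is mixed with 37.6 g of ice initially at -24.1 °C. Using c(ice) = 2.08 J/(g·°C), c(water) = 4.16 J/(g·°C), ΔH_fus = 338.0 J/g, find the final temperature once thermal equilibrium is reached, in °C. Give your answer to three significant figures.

T_f = 51.7 °C

Heat to bring ice to 0 °C and melt it: q₁ = 37.6×2.08×24.1 + 37.6×338.0 = 14594 J
Heat the water can supply cooling to 0 °C: 494.4×4.16×62.7 = 128955 J > q₁, so all ice melts.
Energy balance: 494.4×4.16×(62.7 − T) = 14594 + 37.6×4.16×(T − 0)
2056.704(62.7 − T) = 14594 + 156.416 T
128955 − 14594 = 2213.120 T
T = 114361 / 2213.120 = 51.67 °C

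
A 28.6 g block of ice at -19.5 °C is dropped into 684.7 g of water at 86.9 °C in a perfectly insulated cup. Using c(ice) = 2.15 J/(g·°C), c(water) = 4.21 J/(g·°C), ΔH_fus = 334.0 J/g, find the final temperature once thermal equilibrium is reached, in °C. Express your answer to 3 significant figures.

T_f = 79.8 °C

Heat to bring ice to 0 °C and melt it: q₁ = 28.6×2.15×19.5 + 28.6×334.0 = 10751 J
Heat the water can supply cooling to 0 °C: 684.7×4.21×86.9 = 250497 J > q₁, so all ice melts.
Energy balance: 684.7×4.21×(86.9 − T) = 10751 + 28.6×4.21×(T − 0)
2882.587(86.9 − T) = 10751 + 120.406 T
250497 − 10751 = 3002.993 T
T = 239746 / 3002.993 = 79.84 °C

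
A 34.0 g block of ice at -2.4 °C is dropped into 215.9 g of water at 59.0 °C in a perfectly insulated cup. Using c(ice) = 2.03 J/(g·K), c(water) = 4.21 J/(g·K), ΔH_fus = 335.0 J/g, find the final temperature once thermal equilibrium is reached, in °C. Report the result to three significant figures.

Heat to bring ice to 0 °C and melt it: q₁ = 34.0×2.03×2.4 + 34.0×335.0 = 11556 J
Heat the water can supply cooling to 0 °C: 215.9×4.21×59.0 = 53627.4 J > q₁, so all ice melts.
Energy balance: 215.9×4.21×(59.0 − T) = 11556 + 34.0×4.21×(T − 0)
908.939(59.0 − T) = 11556 + 143.14 T
53627.4 − 11556 = 1052.079 T
T = 42071.4 / 1052.079 = 39.99 °C

T_f = 40.0 °C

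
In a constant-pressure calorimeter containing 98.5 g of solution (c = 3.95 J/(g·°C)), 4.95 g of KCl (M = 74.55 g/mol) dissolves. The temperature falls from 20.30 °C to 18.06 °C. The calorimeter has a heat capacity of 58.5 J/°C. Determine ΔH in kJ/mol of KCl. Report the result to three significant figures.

ΔH = 15.1 kJ/mol

|ΔT| = |18.06 − 20.30| = 2.24 °C
|q_surr| = (98.5 × 3.95 + 58.5) × 2.24 = 447.575 × 2.24 = 1003 J
n(KCl) = 4.95 / 74.55 = 0.06640 mol
Temperature fell, so q_rxn = +|q_surr| = 1.003 kJ
ΔH = q_rxn / n = 15.11 kJ/mol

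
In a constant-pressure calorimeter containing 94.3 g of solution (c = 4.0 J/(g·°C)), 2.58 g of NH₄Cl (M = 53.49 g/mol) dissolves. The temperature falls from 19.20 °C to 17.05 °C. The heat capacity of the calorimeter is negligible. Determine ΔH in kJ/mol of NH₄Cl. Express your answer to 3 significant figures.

ΔH = 16.8 kJ/mol

|ΔT| = |17.05 − 19.20| = 2.15 °C
|q_surr| = (94.3 × 4.0) × 2.15 = 377.2 × 2.15 = 811.0 J
n(NH₄Cl) = 2.58 / 53.49 = 0.04823 mol
Temperature fell, so q_rxn = +|q_surr| = 0.8110 kJ
ΔH = q_rxn / n = 16.82 kJ/mol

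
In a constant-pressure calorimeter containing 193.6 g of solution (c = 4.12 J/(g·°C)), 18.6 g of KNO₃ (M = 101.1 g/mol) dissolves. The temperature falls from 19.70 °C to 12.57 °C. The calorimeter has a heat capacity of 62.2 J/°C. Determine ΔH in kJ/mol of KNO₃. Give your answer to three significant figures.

|ΔT| = |12.57 − 19.70| = 7.13 °C
|q_surr| = (193.6 × 4.12 + 62.2) × 7.13 = 859.832 × 7.13 = 6131 J
n(KNO₃) = 18.6 / 101.1 = 0.1840 mol
Temperature fell, so q_rxn = +|q_surr| = 6.131 kJ
ΔH = q_rxn / n = 33.32 kJ/mol

ΔH = 33.3 kJ/mol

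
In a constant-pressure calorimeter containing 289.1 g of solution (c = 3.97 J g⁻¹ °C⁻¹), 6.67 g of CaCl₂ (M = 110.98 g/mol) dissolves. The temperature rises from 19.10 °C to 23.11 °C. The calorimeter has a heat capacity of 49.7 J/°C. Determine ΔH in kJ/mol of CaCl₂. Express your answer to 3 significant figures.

|ΔT| = |23.11 − 19.10| = 4.01 °C
|q_surr| = (289.1 × 3.97 + 49.7) × 4.01 = 1197.427 × 4.01 = 4802 J
n(CaCl₂) = 6.67 / 110.98 = 0.06010 mol
Temperature rose, so q_rxn = −|q_surr| = -4.802 kJ
ΔH = q_rxn / n = -79.90 kJ/mol

ΔH = -79.9 kJ/mol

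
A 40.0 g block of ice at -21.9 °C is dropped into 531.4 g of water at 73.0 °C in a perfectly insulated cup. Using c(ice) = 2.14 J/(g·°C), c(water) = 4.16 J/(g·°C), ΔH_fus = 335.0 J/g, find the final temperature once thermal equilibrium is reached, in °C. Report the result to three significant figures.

Heat to bring ice to 0 °C and melt it: q₁ = 40.0×2.14×21.9 + 40.0×335.0 = 15275 J
Heat the water can supply cooling to 0 °C: 531.4×4.16×73.0 = 161376 J > q₁, so all ice melts.
Energy balance: 531.4×4.16×(73.0 − T) = 15275 + 40.0×4.16×(T − 0)
2210.624(73.0 − T) = 15275 + 166.4 T
161376 − 15275 = 2377.024 T
T = 146101 / 2377.024 = 61.46 °C

T_f = 61.5 °C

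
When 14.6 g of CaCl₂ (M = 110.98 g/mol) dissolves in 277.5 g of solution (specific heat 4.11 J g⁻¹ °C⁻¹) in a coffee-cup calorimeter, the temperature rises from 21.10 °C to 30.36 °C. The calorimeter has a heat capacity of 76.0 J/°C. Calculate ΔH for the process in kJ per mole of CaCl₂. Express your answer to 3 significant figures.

ΔH = -85.6 kJ/mol

|ΔT| = |30.36 − 21.10| = 9.26 °C
|q_surr| = (277.5 × 4.11 + 76.0) × 9.26 = 1216.525 × 9.26 = 11270 J
n(CaCl₂) = 14.6 / 110.98 = 0.1316 mol
Temperature rose, so q_rxn = −|q_surr| = -11.27 kJ
ΔH = q_rxn / n = -85.64 kJ/mol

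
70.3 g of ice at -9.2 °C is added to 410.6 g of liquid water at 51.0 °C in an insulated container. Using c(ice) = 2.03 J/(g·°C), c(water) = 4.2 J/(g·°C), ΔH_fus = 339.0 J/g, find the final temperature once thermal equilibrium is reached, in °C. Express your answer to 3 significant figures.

Heat to bring ice to 0 °C and melt it: q₁ = 70.3×2.03×9.2 + 70.3×339.0 = 25145 J
Heat the water can supply cooling to 0 °C: 410.6×4.2×51.0 = 87950.5 J > q₁, so all ice melts.
Energy balance: 410.6×4.2×(51.0 − T) = 25145 + 70.3×4.2×(T − 0)
1724.52(51.0 − T) = 25145 + 295.26 T
87950.5 − 25145 = 2019.78 T
T = 62805.5 / 2019.78 = 31.10 °C

T_f = 31.1 °C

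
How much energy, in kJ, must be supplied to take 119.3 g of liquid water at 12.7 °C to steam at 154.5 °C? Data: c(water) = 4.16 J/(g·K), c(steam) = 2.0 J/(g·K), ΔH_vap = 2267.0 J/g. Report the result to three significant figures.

q1 (heat water 12.7→100.0 °C): 119.3 × 4.16 × 87.3 = 43326 J
q2 (vaporize at 100 °C): 119.3 × 2267.0 = 270453 J
q3 (heat steam 100.0→154.5 °C): 119.3 × 2.0 × 54.5 = 13004 J
Total: 43326 + 270453 + 13004 = 326783 J = 327 kJ

q = 327 kJ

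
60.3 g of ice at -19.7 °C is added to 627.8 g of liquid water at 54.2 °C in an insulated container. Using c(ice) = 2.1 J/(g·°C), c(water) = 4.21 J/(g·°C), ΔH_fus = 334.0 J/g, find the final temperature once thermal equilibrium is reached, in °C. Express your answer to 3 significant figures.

T_f = 41.6 °C

Heat to bring ice to 0 °C and melt it: q₁ = 60.3×2.1×19.7 + 60.3×334.0 = 22635 J
Heat the water can supply cooling to 0 °C: 627.8×4.21×54.2 = 143253 J > q₁, so all ice melts.
Energy balance: 627.8×4.21×(54.2 − T) = 22635 + 60.3×4.21×(T − 0)
2643.038(54.2 − T) = 22635 + 253.863 T
143253 − 22635 = 2896.901 T
T = 120618 / 2896.901 = 41.64 °C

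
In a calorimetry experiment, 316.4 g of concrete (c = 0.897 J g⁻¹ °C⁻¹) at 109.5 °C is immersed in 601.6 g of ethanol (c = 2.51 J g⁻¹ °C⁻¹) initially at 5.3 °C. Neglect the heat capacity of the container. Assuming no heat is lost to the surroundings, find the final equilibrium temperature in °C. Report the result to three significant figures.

T_f = 21.8 °C

Heat lost by concrete = heat gained by ethanol.
(316.4)(0.897)(109.5 − T) = (601.6)(2.51)(T − 5.3)
283.8108 (109.5 − T) = 1510.016 (T − 5.3)
31077 − 283.8108 T = 1510.016 T − 8003.1
39080.1 = 1793.8268 T
T = 21.79 °C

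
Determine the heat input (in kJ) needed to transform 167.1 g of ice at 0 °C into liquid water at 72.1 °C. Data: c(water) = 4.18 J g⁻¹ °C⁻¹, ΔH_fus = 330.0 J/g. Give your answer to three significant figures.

q1 (melt at 0 °C): 167.1 × 330.0 = 55143 J
q2 (heat water 0.0→72.1 °C): 167.1 × 4.18 × 72.1 = 50360 J
Total: 55143 + 50360 = 105503 J = 106 kJ

q = 106 kJ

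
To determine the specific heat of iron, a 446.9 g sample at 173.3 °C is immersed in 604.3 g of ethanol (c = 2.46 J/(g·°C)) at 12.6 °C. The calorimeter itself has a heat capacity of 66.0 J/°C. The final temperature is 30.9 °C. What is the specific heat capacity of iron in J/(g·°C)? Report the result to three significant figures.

q_gained = (604.3 × 2.46 + 66.0) × (30.9 − 12.6) = 28410 J
q_lost = 446.9 × c × (173.3 − 30.9) = 63638.56 c
Set equal: c = 28410 / 63638.56 = 0.446 J/(g·°C)

c = 0.446 J/(g·°C)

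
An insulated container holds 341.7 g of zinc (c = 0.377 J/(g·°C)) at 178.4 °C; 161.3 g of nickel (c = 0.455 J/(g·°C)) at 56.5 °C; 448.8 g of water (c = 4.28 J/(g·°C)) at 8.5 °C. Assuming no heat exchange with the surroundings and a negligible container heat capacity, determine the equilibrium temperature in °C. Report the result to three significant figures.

Σ mᵢcᵢ(T − Tᵢ) = 0  ⇒  T = Σ mᵢcᵢTᵢ / Σ mᵢcᵢ
Σ mᵢcᵢ = 341.7×0.377 + 161.3×0.455 + 448.8×4.28 = 2123.0764
Σ mᵢcᵢTᵢ = 128.8209×178.4 + 73.3915×56.5 + 1920.864×8.5 = 43456
T = 43456 / 2123.0764 = 20.47 °C

T_f = 20.5 °C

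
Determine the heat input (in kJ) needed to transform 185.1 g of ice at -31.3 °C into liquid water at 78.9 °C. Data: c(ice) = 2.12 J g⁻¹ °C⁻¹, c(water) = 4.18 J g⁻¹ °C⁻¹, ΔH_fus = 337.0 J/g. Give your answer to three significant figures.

q1 (heat ice -31.3→0.0 °C): 185.1 × 2.12 × 31.3 = 12282 J
q2 (melt at 0 °C): 185.1 × 337.0 = 62379 J
q3 (heat water 0.0→78.9 °C): 185.1 × 4.18 × 78.9 = 61046 J
Total: 12282 + 62379 + 61046 = 135707 J = 136 kJ

q = 136 kJ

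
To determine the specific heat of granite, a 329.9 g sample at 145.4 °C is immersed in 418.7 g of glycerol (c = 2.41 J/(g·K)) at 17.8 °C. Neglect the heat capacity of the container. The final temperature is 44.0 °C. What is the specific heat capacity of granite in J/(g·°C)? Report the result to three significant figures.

c = 0.790 J/(g·°C)

q_gained = (418.7 × 2.41) × (44.0 − 17.8) = 26440 J
q_lost = 329.9 × c × (145.4 − 44.0) = 33451.86 c
Set equal: c = 26440 / 33451.86 = 0.790 J/(g·°C)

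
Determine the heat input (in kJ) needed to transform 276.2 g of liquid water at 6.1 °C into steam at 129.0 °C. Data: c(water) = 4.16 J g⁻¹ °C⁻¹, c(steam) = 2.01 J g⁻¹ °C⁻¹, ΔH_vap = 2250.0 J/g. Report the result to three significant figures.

q1 (heat water 6.1→100.0 °C): 276.2 × 4.16 × 93.9 = 107890 J
q2 (vaporize at 100 °C): 276.2 × 2250.0 = 621450 J
q3 (heat steam 100.0→129.0 °C): 276.2 × 2.01 × 29.0 = 16100 J
Total: 107890 + 621450 + 16100 = 745440 J = 745 kJ

q = 745 kJ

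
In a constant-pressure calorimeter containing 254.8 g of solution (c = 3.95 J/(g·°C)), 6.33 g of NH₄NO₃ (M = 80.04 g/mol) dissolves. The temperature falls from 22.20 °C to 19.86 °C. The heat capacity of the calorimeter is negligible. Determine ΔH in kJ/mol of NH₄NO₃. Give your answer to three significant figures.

ΔH = 29.8 kJ/mol

|ΔT| = |19.86 − 22.20| = 2.34 °C
|q_surr| = (254.8 × 3.95) × 2.34 = 1006.46 × 2.34 = 2355 J
n(NH₄NO₃) = 6.33 / 80.04 = 0.07909 mol
Temperature fell, so q_rxn = +|q_surr| = 2.355 kJ
ΔH = q_rxn / n = 29.78 kJ/mol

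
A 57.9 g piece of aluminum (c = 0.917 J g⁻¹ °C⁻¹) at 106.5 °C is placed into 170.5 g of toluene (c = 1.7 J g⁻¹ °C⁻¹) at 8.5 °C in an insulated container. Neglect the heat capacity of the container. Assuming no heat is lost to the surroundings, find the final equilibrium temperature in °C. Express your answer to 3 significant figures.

T_f = 23.7 °C

Heat lost by aluminum = heat gained by toluene.
(57.9)(0.917)(106.5 − T) = (170.5)(1.7)(T − 8.5)
53.0943 (106.5 − T) = 289.85 (T − 8.5)
5654.5 − 53.0943 T = 289.85 T − 2463.7
8118.2 = 342.9443 T
T = 23.67 °C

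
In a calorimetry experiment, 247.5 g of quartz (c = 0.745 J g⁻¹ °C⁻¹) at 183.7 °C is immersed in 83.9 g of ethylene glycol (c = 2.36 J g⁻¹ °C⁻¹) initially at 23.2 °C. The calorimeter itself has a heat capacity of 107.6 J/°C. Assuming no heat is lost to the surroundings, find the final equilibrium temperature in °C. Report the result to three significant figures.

Heat lost by quartz = heat gained by ethylene glycol + calorimeter.
(247.5)(0.745)(183.7 − T) = [(83.9)(2.36) + 107.6](T − 23.2)
184.3875 (183.7 − T) = 305.604 (T − 23.2)
33872 − 184.3875 T = 305.604 T − 7090.0
40962.0 = 489.9915 T
T = 83.60 °C

T_f = 83.6 °C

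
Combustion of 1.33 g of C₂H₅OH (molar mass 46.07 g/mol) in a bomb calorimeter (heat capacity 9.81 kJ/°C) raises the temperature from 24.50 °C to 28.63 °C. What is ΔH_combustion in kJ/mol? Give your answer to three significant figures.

ΔH = -1400 kJ/mol

ΔT = 28.63 − 24.50 = 4.13 °C
q_cal = C_cal × ΔT = 9.81 × 4.13 = 40.5153 kJ
n = 1.33 / 46.07 = 0.02887 mol
q_rxn = −q_cal = -40.5153 kJ
ΔH = -40.5153 / 0.02887 = -1403 kJ/mol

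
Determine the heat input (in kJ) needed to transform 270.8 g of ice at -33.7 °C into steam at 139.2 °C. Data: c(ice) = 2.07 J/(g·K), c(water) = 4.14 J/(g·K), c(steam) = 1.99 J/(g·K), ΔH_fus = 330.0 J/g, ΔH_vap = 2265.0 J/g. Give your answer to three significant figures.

q = 855 kJ

q1 (heat ice -33.7→0.0 °C): 270.8 × 2.07 × 33.7 = 18891 J
q2 (melt at 0 °C): 270.8 × 330.0 = 89364 J
q3 (heat water 0.0→100.0 °C): 270.8 × 4.14 × 100.0 = 112111 J
q4 (vaporize at 100 °C): 270.8 × 2265.0 = 613362 J
q5 (heat steam 100.0→139.2 °C): 270.8 × 1.99 × 39.2 = 21125 J
Total: 18891 + 89364 + 112111 + 613362 + 21125 = 854853 J = 855 kJ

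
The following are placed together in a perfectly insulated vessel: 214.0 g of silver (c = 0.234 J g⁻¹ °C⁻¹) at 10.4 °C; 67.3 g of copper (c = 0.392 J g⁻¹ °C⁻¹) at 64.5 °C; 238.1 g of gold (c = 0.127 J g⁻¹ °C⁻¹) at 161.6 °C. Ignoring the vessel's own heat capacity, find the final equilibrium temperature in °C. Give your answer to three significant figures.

Σ mᵢcᵢ(T − Tᵢ) = 0  ⇒  T = Σ mᵢcᵢTᵢ / Σ mᵢcᵢ
Σ mᵢcᵢ = 214.0×0.234 + 67.3×0.392 + 238.1×0.127 = 106.6963
Σ mᵢcᵢTᵢ = 50.076×10.4 + 26.3816×64.5 + 30.2387×161.6 = 7109.0
T = 7109.0 / 106.6963 = 66.63 °C

T_f = 66.6 °C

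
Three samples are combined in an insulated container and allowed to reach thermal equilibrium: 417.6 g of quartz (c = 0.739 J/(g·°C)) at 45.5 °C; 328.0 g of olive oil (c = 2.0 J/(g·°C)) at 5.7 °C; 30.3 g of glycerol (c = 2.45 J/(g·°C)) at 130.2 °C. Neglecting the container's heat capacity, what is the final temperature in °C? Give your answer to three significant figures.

T_f = 26.4 °C

Σ mᵢcᵢ(T − Tᵢ) = 0  ⇒  T = Σ mᵢcᵢTᵢ / Σ mᵢcᵢ
Σ mᵢcᵢ = 417.6×0.739 + 328.0×2.0 + 30.3×2.45 = 1038.8414
Σ mᵢcᵢTᵢ = 308.6064×45.5 + 656×5.7 + 74.235×130.2 = 27446
T = 27446 / 1038.8414 = 26.42 °C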